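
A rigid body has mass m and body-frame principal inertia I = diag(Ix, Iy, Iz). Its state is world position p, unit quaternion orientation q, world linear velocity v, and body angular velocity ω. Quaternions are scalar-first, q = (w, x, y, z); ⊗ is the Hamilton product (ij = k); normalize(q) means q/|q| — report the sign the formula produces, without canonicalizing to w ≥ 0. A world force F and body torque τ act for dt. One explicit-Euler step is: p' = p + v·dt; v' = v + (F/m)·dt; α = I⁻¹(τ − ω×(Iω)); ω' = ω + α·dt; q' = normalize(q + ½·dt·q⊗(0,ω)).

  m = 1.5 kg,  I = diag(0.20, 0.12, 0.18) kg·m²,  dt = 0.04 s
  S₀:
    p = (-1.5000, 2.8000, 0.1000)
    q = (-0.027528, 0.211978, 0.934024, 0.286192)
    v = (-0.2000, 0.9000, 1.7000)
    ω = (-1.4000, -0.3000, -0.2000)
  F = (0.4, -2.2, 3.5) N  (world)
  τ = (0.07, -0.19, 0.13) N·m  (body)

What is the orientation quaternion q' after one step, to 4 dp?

Hamilton product q⊗(0,ω) = (0.6342148, -0.0624080, -0.3500148, 1.2495458)
q + ½dt·q⊗(0,ω), renormalized = (-0.0148, 0.2106, 0.9266, 0.3111)

q' = (-0.0148, 0.2106, 0.9266, 0.3111)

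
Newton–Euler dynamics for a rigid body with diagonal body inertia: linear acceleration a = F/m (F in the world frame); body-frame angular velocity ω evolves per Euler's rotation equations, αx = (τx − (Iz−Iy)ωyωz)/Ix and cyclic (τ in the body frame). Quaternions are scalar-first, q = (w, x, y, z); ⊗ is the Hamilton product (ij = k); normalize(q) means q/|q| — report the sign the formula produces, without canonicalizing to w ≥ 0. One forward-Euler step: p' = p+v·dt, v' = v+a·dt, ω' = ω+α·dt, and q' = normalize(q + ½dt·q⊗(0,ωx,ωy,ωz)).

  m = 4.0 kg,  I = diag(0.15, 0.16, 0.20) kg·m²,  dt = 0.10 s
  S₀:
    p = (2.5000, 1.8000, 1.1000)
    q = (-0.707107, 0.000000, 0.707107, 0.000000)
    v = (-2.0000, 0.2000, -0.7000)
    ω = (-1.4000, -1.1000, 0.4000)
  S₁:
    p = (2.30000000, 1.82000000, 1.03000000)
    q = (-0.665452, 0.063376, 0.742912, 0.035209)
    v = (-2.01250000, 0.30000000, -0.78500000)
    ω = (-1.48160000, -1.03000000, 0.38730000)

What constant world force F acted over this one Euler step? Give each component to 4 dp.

F = (-0.5000, 4.0000, -3.4000)

Δv = v₁−v₀ = (-0.01250000, 0.10000000, -0.08500000)
F = m·Δv/dt = (-0.5000, 4.0000, -3.4000)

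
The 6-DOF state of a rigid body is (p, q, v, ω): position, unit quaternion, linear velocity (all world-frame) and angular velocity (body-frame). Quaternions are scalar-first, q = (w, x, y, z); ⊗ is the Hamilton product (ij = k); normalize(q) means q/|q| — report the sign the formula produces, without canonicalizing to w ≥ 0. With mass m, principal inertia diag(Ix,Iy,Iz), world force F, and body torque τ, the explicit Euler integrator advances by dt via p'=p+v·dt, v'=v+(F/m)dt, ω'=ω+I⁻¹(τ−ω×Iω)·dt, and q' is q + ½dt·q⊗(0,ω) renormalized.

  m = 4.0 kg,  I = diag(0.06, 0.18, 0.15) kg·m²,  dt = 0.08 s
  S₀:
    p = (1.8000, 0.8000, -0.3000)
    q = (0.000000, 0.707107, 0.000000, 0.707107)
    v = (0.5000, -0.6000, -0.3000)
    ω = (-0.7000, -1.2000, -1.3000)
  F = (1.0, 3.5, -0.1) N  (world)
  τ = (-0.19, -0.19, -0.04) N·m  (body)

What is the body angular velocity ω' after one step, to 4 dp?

ω' = (-0.8909, -1.2480, -1.3751)

precession coupling ω×(Iω) = (-0.0468, -0.0819, 0.1008)
(τ − ω×Iω)/I = (-2.3867, -0.6006, -0.9387)
new body rate ω' = (-0.8909, -1.2480, -1.3751)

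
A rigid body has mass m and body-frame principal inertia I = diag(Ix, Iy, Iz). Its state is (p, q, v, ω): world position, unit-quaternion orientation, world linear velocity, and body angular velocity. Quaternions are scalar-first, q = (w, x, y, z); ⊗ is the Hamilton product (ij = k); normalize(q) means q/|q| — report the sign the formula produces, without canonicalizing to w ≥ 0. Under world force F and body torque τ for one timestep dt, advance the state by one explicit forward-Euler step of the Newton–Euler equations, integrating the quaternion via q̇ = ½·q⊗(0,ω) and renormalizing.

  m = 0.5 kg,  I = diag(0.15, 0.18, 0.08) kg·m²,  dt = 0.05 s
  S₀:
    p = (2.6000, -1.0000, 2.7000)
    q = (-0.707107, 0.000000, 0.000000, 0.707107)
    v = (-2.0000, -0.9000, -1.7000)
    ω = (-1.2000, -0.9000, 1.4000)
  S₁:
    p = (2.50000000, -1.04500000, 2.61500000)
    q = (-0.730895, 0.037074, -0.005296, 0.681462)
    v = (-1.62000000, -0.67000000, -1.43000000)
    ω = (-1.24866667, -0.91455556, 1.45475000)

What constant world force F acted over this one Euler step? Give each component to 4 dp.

F = (3.8000, 2.3000, 2.7000)

v₁ − v₀ = (0.38000000, 0.23000000, 0.27000000)
F = m·Δv/dt = (3.8000, 2.3000, 2.7000)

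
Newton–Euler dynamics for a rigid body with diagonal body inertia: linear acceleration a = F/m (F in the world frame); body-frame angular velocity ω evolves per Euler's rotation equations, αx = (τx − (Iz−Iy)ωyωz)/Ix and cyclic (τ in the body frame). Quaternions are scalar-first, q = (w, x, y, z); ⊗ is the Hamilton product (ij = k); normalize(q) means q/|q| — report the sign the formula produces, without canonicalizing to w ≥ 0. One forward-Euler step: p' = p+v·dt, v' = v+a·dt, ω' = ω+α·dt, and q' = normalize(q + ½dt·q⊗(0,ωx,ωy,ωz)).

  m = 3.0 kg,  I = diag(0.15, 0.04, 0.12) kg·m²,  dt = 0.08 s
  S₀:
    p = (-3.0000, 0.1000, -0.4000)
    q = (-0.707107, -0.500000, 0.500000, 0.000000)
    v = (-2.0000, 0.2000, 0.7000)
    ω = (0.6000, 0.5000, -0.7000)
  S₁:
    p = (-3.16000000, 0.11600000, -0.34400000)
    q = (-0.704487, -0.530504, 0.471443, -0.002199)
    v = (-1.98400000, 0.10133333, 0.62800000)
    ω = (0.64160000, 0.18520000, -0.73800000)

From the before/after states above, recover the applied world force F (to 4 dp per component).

F = (0.6000, -3.7000, -2.7000)

velocity change Δv = (0.01600000, -0.09866667, -0.07200000)
applied force F = (0.6000, -3.7000, -2.7000)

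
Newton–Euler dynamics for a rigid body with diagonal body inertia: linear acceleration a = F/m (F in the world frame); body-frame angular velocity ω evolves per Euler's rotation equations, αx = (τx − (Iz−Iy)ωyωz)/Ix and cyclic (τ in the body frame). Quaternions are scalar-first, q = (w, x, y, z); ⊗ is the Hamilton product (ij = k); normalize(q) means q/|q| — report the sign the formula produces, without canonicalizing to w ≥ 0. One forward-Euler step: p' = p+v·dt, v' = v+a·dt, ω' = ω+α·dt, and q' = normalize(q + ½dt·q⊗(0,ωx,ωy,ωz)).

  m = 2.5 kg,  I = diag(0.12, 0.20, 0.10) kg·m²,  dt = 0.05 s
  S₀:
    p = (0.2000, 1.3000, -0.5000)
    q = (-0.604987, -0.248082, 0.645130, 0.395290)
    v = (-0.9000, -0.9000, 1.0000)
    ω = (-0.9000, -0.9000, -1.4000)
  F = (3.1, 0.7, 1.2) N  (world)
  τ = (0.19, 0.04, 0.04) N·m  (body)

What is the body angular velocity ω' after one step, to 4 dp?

ω' = (-0.7683, -0.8963, -1.4124)

angular accel α = (2.6333, 0.0740, -0.2480)
new body rate ω' = (-0.7683, -0.8963, -1.4124)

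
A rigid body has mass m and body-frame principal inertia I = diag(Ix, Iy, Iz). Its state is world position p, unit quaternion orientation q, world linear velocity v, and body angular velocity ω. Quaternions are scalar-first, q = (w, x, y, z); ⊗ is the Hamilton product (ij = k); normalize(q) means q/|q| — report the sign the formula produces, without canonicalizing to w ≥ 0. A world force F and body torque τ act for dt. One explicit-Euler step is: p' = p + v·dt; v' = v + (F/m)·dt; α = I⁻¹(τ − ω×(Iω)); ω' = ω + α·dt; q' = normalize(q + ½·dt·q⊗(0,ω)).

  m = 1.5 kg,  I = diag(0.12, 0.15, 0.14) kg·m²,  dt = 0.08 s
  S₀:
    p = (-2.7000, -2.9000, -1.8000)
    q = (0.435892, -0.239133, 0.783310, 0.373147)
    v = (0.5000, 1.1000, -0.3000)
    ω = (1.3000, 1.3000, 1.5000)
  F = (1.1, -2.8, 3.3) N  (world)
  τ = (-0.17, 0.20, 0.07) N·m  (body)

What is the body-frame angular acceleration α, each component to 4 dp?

ω×(Iω) gyroscopic = (-0.0195, -0.0390, 0.0507)
angular accel α = (-1.2542, 1.5933, 0.1379)

α = (-1.2542, 1.5933, 0.1379)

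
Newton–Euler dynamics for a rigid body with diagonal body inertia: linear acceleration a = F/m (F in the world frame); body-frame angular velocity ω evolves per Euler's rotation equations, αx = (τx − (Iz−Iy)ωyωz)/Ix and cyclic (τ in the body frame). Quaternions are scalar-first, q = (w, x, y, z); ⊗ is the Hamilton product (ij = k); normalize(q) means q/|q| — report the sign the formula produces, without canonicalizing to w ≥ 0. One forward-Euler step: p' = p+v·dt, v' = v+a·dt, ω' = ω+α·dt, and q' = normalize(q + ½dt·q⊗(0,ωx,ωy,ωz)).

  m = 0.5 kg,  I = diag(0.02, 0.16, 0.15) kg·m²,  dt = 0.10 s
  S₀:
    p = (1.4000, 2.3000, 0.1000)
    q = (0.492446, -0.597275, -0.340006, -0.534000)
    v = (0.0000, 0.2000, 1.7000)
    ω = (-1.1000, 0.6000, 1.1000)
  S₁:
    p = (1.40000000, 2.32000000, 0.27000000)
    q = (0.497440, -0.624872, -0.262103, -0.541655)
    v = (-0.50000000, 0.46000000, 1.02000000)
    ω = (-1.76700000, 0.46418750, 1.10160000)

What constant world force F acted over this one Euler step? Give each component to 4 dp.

F = (-2.5000, 1.3000, -3.4000)

velocity change Δv = (-0.50000000, 0.26000000, -0.68000000)
m·(v₁−v₀)/dt = (-2.5000, 1.3000, -3.4000)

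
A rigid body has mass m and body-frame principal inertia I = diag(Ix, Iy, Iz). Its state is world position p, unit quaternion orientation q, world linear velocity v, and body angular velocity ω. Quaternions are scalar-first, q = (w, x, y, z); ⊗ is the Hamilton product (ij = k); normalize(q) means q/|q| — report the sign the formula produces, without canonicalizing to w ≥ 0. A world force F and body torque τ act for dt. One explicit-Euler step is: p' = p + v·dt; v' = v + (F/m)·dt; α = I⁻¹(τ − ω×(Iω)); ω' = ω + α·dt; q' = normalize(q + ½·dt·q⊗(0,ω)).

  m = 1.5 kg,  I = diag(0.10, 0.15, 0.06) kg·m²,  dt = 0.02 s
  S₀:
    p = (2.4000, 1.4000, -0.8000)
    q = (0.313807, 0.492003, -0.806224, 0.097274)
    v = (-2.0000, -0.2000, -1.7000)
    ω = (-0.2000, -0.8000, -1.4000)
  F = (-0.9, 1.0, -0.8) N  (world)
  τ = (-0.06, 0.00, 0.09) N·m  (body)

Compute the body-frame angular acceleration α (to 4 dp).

α = (0.4080, -0.0747, 1.3667)

precession coupling ω×(Iω) = (-0.1008, 0.0112, 0.0080)
α = I⁻¹(τ − ω×Iω) = (0.4080, -0.0747, 1.3667)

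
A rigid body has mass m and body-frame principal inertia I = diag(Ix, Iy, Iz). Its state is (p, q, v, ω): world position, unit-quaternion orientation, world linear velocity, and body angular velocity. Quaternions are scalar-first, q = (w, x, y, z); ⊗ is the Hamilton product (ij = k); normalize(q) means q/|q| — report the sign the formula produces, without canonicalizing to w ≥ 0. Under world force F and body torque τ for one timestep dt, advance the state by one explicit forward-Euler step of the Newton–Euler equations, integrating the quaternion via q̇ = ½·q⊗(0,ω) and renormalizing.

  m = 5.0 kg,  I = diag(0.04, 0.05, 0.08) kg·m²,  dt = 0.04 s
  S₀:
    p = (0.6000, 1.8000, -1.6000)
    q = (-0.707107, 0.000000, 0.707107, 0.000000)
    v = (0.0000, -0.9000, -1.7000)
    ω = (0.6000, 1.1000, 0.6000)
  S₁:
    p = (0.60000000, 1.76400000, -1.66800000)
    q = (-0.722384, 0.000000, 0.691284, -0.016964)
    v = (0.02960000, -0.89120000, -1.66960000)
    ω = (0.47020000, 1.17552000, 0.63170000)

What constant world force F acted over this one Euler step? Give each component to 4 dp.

v₁ − v₀ = (0.02960000, 0.00880000, 0.03040000)
F = m·Δv/dt = (3.7000, 1.1000, 3.8000)

F = (3.7000, 1.1000, 3.8000)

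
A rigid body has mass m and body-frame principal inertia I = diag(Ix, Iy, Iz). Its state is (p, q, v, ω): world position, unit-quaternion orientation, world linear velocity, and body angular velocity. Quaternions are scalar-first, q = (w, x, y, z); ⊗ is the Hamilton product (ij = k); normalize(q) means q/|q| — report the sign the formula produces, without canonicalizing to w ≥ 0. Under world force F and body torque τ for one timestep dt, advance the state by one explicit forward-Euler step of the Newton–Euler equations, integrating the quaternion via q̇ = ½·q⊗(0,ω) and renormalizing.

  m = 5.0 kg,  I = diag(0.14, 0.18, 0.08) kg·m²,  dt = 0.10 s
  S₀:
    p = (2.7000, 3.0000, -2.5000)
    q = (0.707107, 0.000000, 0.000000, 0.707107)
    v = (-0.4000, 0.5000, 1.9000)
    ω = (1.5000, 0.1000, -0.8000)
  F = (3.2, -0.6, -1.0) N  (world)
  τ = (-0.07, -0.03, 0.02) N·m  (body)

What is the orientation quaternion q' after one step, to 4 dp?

q' = (0.7327, 0.0493, 0.0564, 0.6764)

Hamilton product q⊗(0,ω) = (0.5656856, 0.9899498, 1.1313712, -0.5656856)
q' = normalize(q + ½dt·q⊗(0,ω)) = (0.7327, 0.0493, 0.0564, 0.6764)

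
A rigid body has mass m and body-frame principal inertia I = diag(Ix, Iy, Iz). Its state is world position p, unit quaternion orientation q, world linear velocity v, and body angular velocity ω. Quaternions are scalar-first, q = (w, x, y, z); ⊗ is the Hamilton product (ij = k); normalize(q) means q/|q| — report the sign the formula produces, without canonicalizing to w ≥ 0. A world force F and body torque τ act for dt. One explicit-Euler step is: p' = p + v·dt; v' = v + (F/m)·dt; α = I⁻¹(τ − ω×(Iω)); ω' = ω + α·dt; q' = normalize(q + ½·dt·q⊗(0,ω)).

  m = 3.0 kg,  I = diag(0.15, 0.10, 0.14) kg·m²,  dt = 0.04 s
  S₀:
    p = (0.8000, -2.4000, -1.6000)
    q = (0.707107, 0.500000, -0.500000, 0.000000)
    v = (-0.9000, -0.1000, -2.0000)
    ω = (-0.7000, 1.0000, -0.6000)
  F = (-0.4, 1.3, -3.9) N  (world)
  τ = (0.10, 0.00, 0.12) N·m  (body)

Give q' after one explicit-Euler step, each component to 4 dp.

q' = (0.7238, 0.4959, -0.4797, -0.0055)

2q̇ = q⊗(0,ω) = (0.8500000, -0.1949749, 1.0071070, -0.2742642)
updated quaternion q' = (0.7238, 0.4959, -0.4797, -0.0055)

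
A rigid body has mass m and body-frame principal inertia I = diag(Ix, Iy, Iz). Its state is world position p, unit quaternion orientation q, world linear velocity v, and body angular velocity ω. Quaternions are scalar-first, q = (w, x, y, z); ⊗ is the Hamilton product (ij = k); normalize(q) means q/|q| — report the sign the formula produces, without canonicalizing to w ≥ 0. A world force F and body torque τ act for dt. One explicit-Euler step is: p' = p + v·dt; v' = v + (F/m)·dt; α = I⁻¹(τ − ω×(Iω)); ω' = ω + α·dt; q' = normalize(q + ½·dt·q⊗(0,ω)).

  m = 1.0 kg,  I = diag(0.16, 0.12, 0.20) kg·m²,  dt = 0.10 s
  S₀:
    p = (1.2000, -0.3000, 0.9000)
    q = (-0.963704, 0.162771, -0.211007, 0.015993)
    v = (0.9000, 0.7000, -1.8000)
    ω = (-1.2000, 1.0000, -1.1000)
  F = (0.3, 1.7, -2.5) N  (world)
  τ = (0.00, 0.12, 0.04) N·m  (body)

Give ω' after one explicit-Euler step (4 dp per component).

α = I⁻¹(τ − ω×Iω) = (0.5500, 1.4400, -0.0400)
ω' = ω + α·dt = (-1.1450, 1.1440, -1.1040)

ω' = (-1.1450, 1.1440, -1.1040)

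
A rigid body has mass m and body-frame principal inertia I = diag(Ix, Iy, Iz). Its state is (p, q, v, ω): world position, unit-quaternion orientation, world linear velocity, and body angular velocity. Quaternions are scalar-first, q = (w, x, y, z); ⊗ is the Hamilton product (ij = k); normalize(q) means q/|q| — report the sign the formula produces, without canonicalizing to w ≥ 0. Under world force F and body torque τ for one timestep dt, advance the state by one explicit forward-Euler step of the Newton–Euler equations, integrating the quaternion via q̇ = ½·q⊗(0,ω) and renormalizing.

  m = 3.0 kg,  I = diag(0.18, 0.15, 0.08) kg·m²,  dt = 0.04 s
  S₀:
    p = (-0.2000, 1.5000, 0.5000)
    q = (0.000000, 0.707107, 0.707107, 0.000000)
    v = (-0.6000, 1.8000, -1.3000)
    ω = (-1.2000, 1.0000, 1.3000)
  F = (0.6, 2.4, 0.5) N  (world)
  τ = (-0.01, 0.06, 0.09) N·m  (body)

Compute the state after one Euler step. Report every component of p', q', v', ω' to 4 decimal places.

p' = (-0.2240, 1.5720, 0.4480)
q' = (0.0028, 0.7249, 0.6882, 0.0311)
v' = (-0.5920, 1.8320, -1.2933)
ω' = (-1.1820, 1.0576, 1.3270)

(τ − ω×Iω)/I = (0.4500, 1.4400, 0.6750)
new body rate ω' = (-1.1820, 1.0576, 1.3270)
2q̇ = q⊗(0,ω) = (0.1414214, 0.9192391, -0.9192391, 1.5556354)
updated quaternion q' = (0.0028, 0.7249, 0.6882, 0.0311)
linear accel F/m = (0.2000, 0.8000, 0.1667)
p' = p + v·dt = (-0.2240, 1.5720, 0.4480)
new velocity v' = (-0.5920, 1.8320, -1.2933)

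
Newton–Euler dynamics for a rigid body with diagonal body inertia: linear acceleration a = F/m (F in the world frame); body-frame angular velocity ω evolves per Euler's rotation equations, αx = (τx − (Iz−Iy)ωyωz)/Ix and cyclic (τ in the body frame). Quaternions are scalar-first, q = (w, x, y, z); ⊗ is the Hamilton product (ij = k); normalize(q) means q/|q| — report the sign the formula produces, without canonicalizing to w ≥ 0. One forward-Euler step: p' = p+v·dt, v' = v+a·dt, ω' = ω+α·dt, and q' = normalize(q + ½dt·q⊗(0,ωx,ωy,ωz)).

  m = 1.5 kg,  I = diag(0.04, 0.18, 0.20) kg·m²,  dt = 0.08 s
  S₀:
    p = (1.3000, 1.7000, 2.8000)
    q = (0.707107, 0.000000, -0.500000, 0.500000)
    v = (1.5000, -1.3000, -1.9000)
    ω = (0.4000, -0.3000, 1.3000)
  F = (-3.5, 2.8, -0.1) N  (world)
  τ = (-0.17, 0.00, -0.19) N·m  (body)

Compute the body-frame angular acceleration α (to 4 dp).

ω×(Iω) gyroscopic = (-0.0078, -0.0832, -0.0168)
α = I⁻¹(τ − ω×Iω) = (-4.0550, 0.4622, -0.8660)

α = (-4.0550, 0.4622, -0.8660)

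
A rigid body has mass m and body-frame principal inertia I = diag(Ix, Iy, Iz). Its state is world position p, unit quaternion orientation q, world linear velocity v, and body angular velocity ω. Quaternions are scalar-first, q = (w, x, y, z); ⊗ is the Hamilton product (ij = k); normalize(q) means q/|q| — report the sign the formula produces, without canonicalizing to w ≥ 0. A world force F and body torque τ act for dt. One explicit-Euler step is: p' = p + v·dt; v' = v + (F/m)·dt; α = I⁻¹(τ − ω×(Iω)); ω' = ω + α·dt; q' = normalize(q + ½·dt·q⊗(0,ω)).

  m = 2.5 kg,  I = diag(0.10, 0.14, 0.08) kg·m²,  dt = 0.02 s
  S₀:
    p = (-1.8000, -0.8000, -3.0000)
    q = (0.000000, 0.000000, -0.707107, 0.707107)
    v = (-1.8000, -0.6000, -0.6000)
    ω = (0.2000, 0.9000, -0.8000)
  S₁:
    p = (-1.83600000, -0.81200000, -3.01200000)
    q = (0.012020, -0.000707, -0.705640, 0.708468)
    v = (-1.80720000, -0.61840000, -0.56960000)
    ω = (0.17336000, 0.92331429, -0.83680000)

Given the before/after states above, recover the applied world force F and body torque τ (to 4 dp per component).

Δω = ω₁−ω₀ = (-0.02664000, 0.02331429, -0.03680000)
ω₀×(Iω₀) = (0.0432, -0.0032, 0.0072)
τ = I·(Δω/dt) + ω₀×(Iω₀) = (-0.0900, 0.1600, -0.1400)
Δv = v₁−v₀ = (-0.00720000, -0.01840000, 0.03040000)
F = m·Δv/dt = (-0.9000, -2.3000, 3.8000)

F = (-0.9000, -2.3000, 3.8000)
τ = (-0.0900, 0.1600, -0.1400)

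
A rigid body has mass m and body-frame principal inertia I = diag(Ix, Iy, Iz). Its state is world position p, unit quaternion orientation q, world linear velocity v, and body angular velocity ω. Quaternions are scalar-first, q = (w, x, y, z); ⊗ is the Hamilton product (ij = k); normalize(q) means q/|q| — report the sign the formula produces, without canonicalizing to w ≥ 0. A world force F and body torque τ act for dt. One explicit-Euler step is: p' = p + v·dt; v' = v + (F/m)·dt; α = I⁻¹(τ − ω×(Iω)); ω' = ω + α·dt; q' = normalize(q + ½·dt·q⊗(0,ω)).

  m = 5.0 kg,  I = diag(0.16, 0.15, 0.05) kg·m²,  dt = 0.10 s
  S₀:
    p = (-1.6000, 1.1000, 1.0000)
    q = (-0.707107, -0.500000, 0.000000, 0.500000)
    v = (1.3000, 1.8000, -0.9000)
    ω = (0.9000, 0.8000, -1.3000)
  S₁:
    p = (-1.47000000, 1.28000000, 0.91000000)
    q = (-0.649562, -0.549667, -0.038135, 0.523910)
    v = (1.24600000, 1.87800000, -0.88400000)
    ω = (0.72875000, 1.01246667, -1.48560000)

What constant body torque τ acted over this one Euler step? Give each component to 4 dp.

rate change Δω = (-0.17125000, 0.21246667, -0.18560000)
applied torque τ = (-0.1700, 0.1900, -0.1000)

τ = (-0.1700, 0.1900, -0.1000)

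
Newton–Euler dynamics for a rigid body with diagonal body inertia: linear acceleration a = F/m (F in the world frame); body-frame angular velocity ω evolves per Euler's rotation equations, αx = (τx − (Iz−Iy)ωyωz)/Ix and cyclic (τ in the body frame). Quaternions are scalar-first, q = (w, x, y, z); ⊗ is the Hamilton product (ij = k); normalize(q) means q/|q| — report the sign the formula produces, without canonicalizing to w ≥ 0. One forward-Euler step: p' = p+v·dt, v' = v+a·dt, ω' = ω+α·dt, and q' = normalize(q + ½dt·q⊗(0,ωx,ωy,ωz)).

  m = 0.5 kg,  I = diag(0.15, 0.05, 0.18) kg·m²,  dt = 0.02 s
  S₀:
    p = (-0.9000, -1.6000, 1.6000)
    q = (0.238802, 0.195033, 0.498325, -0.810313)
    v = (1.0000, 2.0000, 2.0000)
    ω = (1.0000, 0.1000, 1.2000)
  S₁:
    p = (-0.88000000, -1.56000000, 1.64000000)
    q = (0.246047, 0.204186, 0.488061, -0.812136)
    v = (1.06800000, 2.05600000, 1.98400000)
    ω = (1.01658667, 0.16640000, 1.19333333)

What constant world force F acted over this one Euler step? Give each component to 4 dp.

F = (1.7000, 1.4000, -0.4000)

v₁ − v₀ = (0.06800000, 0.05600000, -0.01600000)
F = m·Δv/dt = (1.7000, 1.4000, -0.4000)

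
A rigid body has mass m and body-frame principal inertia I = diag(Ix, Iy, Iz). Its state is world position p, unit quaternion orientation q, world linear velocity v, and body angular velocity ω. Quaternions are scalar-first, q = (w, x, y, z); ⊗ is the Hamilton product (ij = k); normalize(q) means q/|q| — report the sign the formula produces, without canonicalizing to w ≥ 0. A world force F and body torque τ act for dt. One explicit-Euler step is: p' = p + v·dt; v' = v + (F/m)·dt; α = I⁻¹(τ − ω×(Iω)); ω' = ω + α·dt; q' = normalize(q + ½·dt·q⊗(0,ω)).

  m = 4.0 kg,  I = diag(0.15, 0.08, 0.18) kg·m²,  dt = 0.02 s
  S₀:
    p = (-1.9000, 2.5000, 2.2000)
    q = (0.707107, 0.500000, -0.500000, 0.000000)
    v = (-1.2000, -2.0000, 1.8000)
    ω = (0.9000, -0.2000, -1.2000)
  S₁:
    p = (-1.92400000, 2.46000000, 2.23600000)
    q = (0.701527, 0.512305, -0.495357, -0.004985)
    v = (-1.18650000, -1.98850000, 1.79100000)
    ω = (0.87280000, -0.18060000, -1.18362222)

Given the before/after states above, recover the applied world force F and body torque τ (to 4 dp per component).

F = (2.7000, 2.3000, -1.8000)
τ = (-0.1800, 0.1100, 0.1600)

Δω = ω₁−ω₀ = (-0.02720000, 0.01940000, 0.01637778)
I·α + gyro = (-0.1800, 0.1100, 0.1600)
Δv = v₁−v₀ = (0.01350000, 0.01150000, -0.00900000)
m·(v₁−v₀)/dt = (2.7000, 2.3000, -1.8000)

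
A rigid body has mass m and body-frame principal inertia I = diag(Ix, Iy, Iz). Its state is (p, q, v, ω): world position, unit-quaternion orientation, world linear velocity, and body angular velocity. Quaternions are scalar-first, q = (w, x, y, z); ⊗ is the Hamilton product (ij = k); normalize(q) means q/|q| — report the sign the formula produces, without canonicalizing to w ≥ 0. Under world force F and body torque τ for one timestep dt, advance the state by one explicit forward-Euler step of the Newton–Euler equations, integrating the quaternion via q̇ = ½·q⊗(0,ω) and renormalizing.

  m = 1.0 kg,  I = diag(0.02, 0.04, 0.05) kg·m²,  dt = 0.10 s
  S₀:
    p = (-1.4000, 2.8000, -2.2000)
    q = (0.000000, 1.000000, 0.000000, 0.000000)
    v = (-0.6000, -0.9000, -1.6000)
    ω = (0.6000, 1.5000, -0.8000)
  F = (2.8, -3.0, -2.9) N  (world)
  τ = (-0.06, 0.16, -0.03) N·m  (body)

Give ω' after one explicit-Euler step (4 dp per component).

precession coupling ω×(Iω) = (-0.0120, 0.0144, 0.0180)
(τ − ω×Iω)/I = (-2.4000, 3.6400, -0.9600)
new body rate ω' = (0.3600, 1.8640, -0.8960)

ω' = (0.3600, 1.8640, -0.8960)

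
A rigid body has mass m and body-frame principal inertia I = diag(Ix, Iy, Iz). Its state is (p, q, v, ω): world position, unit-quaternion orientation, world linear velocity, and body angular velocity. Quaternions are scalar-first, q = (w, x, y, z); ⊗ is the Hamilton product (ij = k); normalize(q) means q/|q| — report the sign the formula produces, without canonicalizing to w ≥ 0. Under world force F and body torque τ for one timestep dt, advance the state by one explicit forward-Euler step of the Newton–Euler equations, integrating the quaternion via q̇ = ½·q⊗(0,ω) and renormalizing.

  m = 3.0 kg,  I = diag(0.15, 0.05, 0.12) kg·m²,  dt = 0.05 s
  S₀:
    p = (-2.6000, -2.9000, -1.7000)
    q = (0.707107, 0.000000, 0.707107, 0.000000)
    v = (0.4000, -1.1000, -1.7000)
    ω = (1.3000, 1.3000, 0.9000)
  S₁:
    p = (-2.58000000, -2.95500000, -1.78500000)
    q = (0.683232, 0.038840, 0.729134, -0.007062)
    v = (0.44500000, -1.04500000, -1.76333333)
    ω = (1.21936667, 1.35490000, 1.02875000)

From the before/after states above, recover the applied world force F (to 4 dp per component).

F = (2.7000, 3.3000, -3.8000)

v₁ − v₀ = (0.04500000, 0.05500000, -0.06333333)
m·(v₁−v₀)/dt = (2.7000, 3.3000, -3.8000)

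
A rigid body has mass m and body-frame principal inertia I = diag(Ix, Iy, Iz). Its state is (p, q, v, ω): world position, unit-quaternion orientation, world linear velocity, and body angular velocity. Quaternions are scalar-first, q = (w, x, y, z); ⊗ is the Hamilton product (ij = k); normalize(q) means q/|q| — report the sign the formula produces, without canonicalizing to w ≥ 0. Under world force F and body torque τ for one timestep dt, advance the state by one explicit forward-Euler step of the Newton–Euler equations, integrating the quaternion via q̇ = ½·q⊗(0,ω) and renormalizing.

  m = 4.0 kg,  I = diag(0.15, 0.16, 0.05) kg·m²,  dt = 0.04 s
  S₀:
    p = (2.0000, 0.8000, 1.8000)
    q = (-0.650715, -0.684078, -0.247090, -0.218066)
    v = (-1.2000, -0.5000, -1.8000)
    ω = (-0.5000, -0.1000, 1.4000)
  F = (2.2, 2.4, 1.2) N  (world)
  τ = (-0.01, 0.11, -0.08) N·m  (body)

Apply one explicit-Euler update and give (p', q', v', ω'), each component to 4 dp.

a = (0.5500, 0.6000, 0.3000)
p + v·dt = (1.9520, 0.7800, 1.7280)
new velocity v' = (-1.1780, -0.4760, -1.7880)
gyro term ω×Iω = (0.0154, -0.0700, 0.0005)
(τ − ω×Iω)/I = (-0.1693, 1.1250, -1.6100)
ω' = ω + α·dt = (-0.5068, -0.0550, 1.3356)
q⊗(0,ω) = (-0.0614556, -0.0423751, 1.1318137, -0.9661382)
updated quaternion q' = (-0.6517, -0.6846, -0.2244, -0.2373)

p' = (1.9520, 0.7800, 1.7280)
q' = (-0.6517, -0.6846, -0.2244, -0.2373)
v' = (-1.1780, -0.4760, -1.7880)
ω' = (-0.5068, -0.0550, 1.3356)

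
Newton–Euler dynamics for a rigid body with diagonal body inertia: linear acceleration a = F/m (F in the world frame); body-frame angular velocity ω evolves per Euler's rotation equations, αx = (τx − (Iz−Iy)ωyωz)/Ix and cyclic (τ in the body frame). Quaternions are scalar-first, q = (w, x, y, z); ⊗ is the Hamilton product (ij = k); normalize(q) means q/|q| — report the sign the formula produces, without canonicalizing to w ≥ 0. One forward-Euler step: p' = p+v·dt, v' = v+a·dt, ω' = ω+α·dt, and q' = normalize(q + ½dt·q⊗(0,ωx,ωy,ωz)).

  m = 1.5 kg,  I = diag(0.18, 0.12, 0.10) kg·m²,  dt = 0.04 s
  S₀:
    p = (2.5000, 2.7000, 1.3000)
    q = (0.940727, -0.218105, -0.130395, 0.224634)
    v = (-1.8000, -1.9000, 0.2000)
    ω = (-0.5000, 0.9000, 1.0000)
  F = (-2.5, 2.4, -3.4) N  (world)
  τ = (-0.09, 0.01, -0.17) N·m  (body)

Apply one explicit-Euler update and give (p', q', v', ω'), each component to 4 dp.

p' = (2.4280, 2.6240, 1.3080)
q' = (0.9360, -0.2341, -0.1113, 0.2381)
v' = (-1.8667, -1.8360, 0.1093)
ω' = (-0.5160, 0.9167, 0.9212)

α = I⁻¹(τ − ω×Iω) = (-0.4000, 0.4167, -1.9700)
ω' = ω + α·dt = (-0.5160, 0.9167, 0.9212)
q⊗(0,ω) = (-0.2163310, -0.8029291, 0.9524423, 0.6792350)
q + ½dt·q⊗(0,ω), renormalized = (0.9360, -0.2341, -0.1113, 0.2381)
linear accel F/m = (-1.6667, 1.6000, -2.2667)
p + v·dt = (2.4280, 2.6240, 1.3080)
v' = v + a·dt = (-1.8667, -1.8360, 0.1093)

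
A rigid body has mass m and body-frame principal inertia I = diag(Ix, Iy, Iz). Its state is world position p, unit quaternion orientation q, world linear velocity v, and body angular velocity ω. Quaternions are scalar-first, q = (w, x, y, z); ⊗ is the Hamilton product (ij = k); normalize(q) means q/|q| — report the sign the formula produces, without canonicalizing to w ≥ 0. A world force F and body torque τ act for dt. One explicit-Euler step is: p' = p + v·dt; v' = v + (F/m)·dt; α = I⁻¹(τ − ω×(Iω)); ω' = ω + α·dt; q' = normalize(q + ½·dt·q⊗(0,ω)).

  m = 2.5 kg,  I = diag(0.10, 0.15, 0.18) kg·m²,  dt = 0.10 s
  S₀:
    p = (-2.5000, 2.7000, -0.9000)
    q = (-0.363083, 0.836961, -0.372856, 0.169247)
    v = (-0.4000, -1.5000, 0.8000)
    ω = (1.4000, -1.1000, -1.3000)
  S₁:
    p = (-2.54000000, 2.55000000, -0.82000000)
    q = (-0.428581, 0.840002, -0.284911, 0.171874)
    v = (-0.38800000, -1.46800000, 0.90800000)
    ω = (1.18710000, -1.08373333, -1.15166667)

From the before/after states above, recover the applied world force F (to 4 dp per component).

F = (0.3000, 0.8000, 2.7000)

velocity change Δv = (0.01200000, 0.03200000, 0.10800000)
applied force F = (0.3000, 0.8000, 2.7000)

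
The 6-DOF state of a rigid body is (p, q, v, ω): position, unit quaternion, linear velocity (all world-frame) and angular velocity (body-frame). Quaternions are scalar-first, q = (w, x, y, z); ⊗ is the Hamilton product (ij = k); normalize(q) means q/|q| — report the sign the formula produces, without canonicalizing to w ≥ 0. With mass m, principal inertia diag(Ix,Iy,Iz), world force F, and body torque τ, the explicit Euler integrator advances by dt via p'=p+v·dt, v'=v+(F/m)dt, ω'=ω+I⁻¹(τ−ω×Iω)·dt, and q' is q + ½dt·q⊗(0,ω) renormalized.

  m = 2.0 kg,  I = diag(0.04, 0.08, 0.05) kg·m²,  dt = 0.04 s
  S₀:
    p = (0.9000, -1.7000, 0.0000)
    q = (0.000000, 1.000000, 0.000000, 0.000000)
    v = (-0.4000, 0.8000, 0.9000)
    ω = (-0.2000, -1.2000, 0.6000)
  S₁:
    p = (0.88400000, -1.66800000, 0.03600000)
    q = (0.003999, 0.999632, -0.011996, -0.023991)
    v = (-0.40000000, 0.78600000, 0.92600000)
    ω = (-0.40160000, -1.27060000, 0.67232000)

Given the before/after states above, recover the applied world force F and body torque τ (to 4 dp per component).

F = (0.0000, -0.7000, 1.3000)
τ = (-0.1800, -0.1400, 0.1000)

rate change Δω = (-0.20160000, -0.07060000, 0.07232000)
precession coupling = (0.0216, 0.0012, 0.0096)
I·α + gyro = (-0.1800, -0.1400, 0.1000)
v₁ − v₀ = (0.00000000, -0.01400000, 0.02600000)
applied force F = (0.0000, -0.7000, 1.3000)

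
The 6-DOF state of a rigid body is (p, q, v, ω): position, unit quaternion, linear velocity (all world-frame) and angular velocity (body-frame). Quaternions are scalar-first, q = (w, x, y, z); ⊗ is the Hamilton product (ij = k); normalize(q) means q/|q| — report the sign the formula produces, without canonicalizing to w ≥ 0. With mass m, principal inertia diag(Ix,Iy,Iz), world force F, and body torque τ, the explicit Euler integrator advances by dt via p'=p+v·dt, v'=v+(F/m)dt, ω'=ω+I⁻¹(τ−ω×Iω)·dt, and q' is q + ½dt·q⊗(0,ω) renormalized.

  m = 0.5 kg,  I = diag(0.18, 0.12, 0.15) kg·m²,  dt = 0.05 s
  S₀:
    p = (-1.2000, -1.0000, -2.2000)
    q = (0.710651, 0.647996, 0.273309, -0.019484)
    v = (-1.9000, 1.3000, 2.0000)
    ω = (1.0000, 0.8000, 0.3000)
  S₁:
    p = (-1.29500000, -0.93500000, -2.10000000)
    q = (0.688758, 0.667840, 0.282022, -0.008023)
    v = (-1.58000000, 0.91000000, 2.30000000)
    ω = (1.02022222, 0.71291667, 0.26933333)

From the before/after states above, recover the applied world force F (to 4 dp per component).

velocity change Δv = (0.32000000, -0.39000000, 0.30000000)
F = m·Δv/dt = (3.2000, -3.9000, 3.0000)

F = (3.2000, -3.9000, 3.0000)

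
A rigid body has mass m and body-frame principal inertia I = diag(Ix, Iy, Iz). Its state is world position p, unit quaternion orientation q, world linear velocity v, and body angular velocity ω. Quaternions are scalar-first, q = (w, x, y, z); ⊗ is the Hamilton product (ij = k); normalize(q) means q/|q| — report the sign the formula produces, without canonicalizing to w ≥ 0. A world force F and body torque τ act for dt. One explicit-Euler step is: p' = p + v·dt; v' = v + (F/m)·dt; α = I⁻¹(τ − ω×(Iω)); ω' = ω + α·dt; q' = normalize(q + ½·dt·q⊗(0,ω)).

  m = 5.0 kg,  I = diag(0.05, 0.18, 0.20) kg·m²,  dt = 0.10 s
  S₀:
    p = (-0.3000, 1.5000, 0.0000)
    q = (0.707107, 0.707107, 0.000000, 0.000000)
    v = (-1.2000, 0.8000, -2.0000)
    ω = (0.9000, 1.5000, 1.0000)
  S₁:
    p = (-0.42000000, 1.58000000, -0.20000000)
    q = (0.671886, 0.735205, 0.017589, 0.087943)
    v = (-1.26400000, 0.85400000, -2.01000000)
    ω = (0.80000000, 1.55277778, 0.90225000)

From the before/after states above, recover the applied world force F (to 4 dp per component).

F = (-3.2000, 2.7000, -0.5000)

v₁ − v₀ = (-0.06400000, 0.05400000, -0.01000000)
m·(v₁−v₀)/dt = (-3.2000, 2.7000, -0.5000)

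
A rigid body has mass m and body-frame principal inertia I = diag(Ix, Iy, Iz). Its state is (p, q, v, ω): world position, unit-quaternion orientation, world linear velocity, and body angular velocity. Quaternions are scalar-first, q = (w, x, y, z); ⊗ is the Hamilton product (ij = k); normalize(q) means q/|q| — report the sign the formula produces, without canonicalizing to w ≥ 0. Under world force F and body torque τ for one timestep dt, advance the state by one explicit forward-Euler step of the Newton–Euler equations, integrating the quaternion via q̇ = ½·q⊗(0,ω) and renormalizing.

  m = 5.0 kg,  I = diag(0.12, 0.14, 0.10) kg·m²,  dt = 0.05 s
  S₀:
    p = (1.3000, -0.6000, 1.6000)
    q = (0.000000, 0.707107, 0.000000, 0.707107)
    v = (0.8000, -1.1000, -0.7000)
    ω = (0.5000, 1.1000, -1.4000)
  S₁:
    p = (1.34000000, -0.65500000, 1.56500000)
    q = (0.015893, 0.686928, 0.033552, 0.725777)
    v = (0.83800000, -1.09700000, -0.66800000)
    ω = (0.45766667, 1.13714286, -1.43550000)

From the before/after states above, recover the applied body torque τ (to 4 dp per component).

Δω = ω₁−ω₀ = (-0.04233333, 0.03714286, -0.03550000)
precession coupling = (0.0616, -0.0140, 0.0110)
τ = I·(Δω/dt) + ω₀×(Iω₀) = (-0.0400, 0.0900, -0.0600)

τ = (-0.0400, 0.0900, -0.0600)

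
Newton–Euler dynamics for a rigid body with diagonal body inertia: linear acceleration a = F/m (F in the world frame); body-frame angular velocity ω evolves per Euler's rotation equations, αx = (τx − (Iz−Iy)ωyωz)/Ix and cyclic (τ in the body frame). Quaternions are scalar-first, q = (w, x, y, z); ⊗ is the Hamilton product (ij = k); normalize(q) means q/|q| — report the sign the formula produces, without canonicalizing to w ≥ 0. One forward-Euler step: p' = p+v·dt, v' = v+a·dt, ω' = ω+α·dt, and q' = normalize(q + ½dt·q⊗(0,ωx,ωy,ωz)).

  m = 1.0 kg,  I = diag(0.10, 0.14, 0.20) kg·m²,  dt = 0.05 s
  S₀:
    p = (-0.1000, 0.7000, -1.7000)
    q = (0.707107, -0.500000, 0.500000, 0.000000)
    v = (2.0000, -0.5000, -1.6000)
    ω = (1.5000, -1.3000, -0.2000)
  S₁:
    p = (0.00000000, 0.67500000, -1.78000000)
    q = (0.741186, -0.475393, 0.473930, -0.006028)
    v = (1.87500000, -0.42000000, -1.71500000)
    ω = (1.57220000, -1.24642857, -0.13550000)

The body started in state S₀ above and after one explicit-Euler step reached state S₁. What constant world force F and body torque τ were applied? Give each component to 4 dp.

F = (-2.5000, 1.6000, -2.3000)
τ = (0.1600, 0.1800, 0.1800)

v₁ − v₀ = (-0.12500000, 0.08000000, -0.11500000)
F = m·Δv/dt = (-2.5000, 1.6000, -2.3000)
ω₁ − ω₀ = (0.07220000, 0.05357143, 0.06450000)
gyro term ω₀×Iω₀ = (0.0156, 0.0300, -0.0780)
τ = I·(Δω/dt) + ω₀×(Iω₀) = (0.1600, 0.1800, 0.1800)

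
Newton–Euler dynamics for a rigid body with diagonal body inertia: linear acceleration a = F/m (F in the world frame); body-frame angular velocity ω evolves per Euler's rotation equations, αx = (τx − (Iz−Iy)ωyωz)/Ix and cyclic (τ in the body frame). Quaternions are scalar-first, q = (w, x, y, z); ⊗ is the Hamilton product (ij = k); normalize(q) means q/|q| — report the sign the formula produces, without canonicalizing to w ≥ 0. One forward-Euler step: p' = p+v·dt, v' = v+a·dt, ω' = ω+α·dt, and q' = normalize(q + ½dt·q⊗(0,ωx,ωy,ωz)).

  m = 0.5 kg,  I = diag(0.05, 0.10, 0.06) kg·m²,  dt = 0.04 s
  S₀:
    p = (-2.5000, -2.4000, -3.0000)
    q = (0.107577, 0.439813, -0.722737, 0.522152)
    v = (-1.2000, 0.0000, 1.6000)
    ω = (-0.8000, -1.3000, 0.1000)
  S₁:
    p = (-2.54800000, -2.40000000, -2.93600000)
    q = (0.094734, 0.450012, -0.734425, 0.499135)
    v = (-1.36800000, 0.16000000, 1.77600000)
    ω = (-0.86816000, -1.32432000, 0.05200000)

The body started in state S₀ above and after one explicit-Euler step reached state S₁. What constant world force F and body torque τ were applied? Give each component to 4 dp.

F = (-2.1000, 2.0000, 2.2000)
τ = (-0.0800, -0.0600, -0.0200)

rate change Δω = (-0.06816000, -0.02432000, -0.04800000)
ω₀×(Iω₀) = (0.0052, 0.0008, 0.0520)
applied torque τ = (-0.0800, -0.0600, -0.0200)
v₁ − v₀ = (-0.16800000, 0.16000000, 0.17600000)
m·(v₁−v₀)/dt = (-2.1000, 2.0000, 2.2000)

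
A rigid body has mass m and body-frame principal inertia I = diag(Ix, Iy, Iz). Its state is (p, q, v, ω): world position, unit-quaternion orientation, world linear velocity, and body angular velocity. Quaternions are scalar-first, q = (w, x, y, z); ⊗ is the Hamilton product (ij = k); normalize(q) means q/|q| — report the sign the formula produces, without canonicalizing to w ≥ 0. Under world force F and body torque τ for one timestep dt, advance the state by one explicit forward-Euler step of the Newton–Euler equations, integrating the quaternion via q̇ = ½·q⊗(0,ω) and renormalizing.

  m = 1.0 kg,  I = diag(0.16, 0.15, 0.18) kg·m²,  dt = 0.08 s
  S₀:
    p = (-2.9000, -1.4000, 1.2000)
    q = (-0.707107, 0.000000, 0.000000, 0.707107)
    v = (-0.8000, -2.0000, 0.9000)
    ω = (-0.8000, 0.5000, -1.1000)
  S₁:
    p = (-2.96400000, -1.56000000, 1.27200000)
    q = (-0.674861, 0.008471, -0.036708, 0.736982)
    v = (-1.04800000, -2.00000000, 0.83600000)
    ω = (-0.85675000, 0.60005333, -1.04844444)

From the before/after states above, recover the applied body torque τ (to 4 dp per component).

τ = (-0.1300, 0.1700, 0.1200)

Δω = ω₁−ω₀ = (-0.05675000, 0.10005333, 0.05155556)
precession coupling = (-0.0165, -0.0176, 0.0040)
applied torque τ = (-0.1300, 0.1700, 0.1200)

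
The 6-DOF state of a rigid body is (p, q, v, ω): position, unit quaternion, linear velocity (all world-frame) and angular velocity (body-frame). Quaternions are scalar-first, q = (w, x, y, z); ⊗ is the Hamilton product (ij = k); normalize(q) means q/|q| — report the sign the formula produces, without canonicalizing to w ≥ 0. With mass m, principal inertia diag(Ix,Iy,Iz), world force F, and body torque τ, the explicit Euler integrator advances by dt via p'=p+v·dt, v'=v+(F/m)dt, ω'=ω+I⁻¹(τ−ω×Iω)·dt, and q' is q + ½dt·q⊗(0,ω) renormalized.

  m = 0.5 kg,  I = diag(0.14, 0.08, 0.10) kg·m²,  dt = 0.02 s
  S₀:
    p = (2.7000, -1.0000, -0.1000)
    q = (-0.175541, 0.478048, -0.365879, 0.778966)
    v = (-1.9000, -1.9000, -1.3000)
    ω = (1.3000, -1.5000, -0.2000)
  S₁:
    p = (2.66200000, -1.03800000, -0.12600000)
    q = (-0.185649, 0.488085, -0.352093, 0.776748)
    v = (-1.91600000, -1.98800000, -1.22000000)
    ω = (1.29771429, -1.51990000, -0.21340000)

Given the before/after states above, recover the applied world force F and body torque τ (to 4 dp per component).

Δv = v₁−v₀ = (-0.01600000, -0.08800000, 0.08000000)
m·(v₁−v₀)/dt = (-0.4000, -2.2000, 2.0000)
rate change Δω = (-0.00228571, -0.01990000, -0.01340000)
precession coupling = (0.0060, -0.0104, 0.1170)
I·α + gyro = (-0.0100, -0.0900, 0.0500)

F = (-0.4000, -2.2000, 2.0000)
τ = (-0.0100, -0.0900, 0.0500)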